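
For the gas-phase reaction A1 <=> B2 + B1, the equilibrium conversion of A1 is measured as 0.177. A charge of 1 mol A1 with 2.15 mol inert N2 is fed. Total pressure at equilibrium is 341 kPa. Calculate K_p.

K_p = 3.9 kPa

Basis: 1 mol A1 initially; let X = conversion of A1. Extent ξ = X.
Moles: n_A1 = 1 − X; n_B2 = X; n_B1 = X; n_I = 2.15 (inert).
Total moles n_T = 3.15 + X.
At X = 0.177: n_A1 = 0.823, n_B2 = 0.177, n_B1 = 0.177, n_T = 3.33.
p_i = (n_i/n_T)·P. K_p = p_B2 p_B1 / (p_A1) = 3.9 kPa.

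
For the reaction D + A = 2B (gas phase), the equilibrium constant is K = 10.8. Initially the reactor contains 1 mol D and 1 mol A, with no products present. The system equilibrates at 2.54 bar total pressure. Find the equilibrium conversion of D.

X = 0.622

Let X = conversion of D (basis 1 mol D); extent of reaction ξ = X.
Mole table: n_D = 1 − X; n_A = 1 − X; n_B = 2X.
n_T stays at 2 (no change in mole number).
With p_i = (n_i/n_T)P, K = p_B^2 / (p_D p_A).
Setting this equal to 10.8 and taking the physical root (0 < X < 1) gives X = 0.622.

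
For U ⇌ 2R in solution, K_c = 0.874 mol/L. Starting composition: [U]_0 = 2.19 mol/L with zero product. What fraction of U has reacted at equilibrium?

Let X = conversion of U; extent ξ = 2.19·X mol/L.
Concentrations: [U] = 2.19 − 2.19X; [R] = 4.38X.
K_c = [R]^2 / ([U]).
Setting equal to 0.874 and solving for X on (0,1) gives X = 0.270.

X = 0.270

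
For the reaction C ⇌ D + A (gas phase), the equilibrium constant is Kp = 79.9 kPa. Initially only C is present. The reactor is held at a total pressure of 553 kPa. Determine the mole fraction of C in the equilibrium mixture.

y_C = 0.476

Basis: 1 mol C initially; let X = conversion of C. Extent ξ = X.
Moles: n_C = 1 − X; n_D = X; n_A = X.
Summing: n_T = 1 + X.
y_i = n_i/n_T, p_i = y_i·P. Kp = p_D p_A / (p_C).
Setting this equal to 79.9 kPa and taking the physical root (0 < X < 1) gives X = 0.355.
Then n_C = 0.645, n_T = 1.36, so y_C = 0.476.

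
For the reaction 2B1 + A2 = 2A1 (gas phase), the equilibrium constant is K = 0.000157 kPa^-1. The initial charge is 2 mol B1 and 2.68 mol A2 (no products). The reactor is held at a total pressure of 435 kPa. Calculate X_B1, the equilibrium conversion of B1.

Let X = conversion of B1 (basis 2 mol B1); extent of reaction ξ = X.
Moles: n_B1 = 2 − 2X; n_A2 = 2.68 − X; n_A1 = 2X.
Summing: n_T = 4.68 − X.
With p_i = (n_i/n_T)P, K = p_A1^2 / (p_B1^2 p_A2).
Equating to 0.000157 kPa^-1 and solving on 0 < X < 1: X = 0.163.

X = 0.163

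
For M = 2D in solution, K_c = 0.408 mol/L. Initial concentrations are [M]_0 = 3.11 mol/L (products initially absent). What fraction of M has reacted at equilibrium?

Let X = conversion of M; extent ξ = 3.11·X mol/L.
Concentrations: [M] = 3.11 − 3.11X; [D] = 6.22X.
K_c = [D]^2 / ([M]).
This equals 0.408 at X = 0.165 (the root in 0 < X < 1).

X = 0.165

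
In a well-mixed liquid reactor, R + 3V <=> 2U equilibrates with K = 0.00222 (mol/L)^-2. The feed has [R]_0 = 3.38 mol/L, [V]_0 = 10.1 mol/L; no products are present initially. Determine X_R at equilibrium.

X = 0.238

Let X = conversion of R; extent ξ = 3.38·X mol/L.
Concentrations: [R] = 3.38 − 3.38X; [V] = 10.1 − 10.1X; [U] = 6.76X.
K = [U]^2 / ([R] [V]^3).
Solving K = 0.00222 for X ∈ (0,1): X = 0.238.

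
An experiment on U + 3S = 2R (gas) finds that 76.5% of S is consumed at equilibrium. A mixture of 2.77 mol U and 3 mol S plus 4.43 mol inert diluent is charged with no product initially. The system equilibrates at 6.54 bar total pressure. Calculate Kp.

Take 3 mol S as basis and let X be its fractional conversion, so ξ = X.
Moles: n_U = 2.77 − X; n_S = 3 − 3X; n_R = 2X; n_I = 4.43 (inert).
n_T = Σnᵢ = 10.2 − 2X.
At X = 0.765: n_U = 2, n_S = 0.705, n_R = 1.53, n_T = 8.67.
p_i = (n_i/n_T)·P. Kp = p_R^2 / (p_U p_S^3) = 5.86 bar^-2.

Kp = 5.86 bar^-2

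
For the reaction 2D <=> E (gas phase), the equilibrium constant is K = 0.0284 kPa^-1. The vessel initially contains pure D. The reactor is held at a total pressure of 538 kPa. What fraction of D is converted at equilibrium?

X = 0.873

Basis: 1 mol D initially; let X = conversion of D. Extent ξ = 0.5X.
Mole table: n_D = 1 − X; n_E = 0.5X.
Summing: n_T = 1 − 0.5X.
y_i = n_i/n_T, p_i = y_i·P. K = p_E / (p_D^2).
This yields a degree-2 equation in X; solving on (0,1), X = 0.873.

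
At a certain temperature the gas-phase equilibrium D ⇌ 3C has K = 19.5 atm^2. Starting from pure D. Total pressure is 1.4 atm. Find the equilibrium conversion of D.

Take 1 mol D as basis and let X be its fractional conversion, so ξ = X.
Species balance: n_D = 1 − X; n_C = 3X.
n_T = Σnᵢ = 1 + 2X.
With p_i = (n_i/n_T)P, K = p_C^3 / (p_D).
Setting this equal to 19.5 atm^2 and taking the physical root (0 < X < 1) gives X = 0.796.

X = 0.796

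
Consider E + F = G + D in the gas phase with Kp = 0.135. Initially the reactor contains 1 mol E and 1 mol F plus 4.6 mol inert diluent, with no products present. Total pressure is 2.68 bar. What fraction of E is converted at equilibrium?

Let X = conversion of E (basis 1 mol E); extent of reaction ξ = X.
Moles: n_E = 1 − X; n_F = 1 − X; n_G = X; n_D = X; n_I = 4.6 (inert).
Total moles n_T = 6.6 (Δν = 0, constant).
Mole fractions y_i = n_i/n_T; Kp = p_G p_D / (p_E p_F) with p_i = y_i·P.
Substituting and setting equal to 0.135 gives a polynomial in X; the root in (0,1) is X = 0.269.

X = 0.269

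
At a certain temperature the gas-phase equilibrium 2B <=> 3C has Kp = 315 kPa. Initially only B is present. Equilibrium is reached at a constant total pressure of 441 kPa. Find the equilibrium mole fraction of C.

Let X = conversion of B (basis 1 mol B); extent of reaction ξ = 0.5X.
At extent ξ: n_B = 1 − X; n_C = 1.5X.
n_T = Σnᵢ = 1 + 0.5X.
With p_i = (n_i/n_T)P, Kp = p_C^3 / (p_B^2).
Substituting and setting equal to 315 kPa gives a polynomial in X; the root in (0,1) is X = 0.435.
Then n_C = 0.652, n_T = 1.22, so y_C = 0.536.

y_C = 0.536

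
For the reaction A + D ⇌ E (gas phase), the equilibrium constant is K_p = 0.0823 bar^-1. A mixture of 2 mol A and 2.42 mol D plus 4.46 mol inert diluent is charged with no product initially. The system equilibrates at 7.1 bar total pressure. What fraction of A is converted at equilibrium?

X = 0.128

Basis: 2 mol A initially; let X = conversion of A. Extent ξ = 2X.
Moles: n_A = 2 − 2X; n_D = 2.42 − 2X; n_E = 2X; n_I = 4.46 (inert).
n_T = Σnᵢ = 8.88 − 2X.
y_i = n_i/n_T, p_i = y_i·P. K_p = p_E / (p_A p_D).
Equating to 0.0823 bar^-1 and solving on 0 < X < 1: X = 0.128.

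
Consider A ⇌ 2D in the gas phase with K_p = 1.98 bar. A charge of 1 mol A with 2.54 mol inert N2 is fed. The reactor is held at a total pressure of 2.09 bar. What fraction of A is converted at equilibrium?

Let X = conversion of A (basis 1 mol A); extent of reaction ξ = X.
At extent ξ: n_A = 1 − X; n_D = 2X; n_I = 2.54 (inert).
Total moles n_T = 3.54 + X.
With p_i = (n_i/n_T)P, K_p = p_D^2 / (p_A).
This yields a degree-2 equation in X; solving on (0,1), X = 0.615.

X = 0.615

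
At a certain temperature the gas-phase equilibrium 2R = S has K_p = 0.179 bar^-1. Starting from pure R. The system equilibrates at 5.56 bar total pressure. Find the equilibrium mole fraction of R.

Take 1 mol R as basis and let X be its fractional conversion, so ξ = 0.5X.
Moles: n_R = 1 − X; n_S = 0.5X.
Summing: n_T = 1 − 0.5X.
y_i = n_i/n_T, p_i = y_i·P. K_p = p_S / (p_R^2).
This yields a degree-2 equation in X; solving on (0,1), X = 0.552.
Then n_R = 0.448, n_T = 0.724, so y_R = 0.619.

y_R = 0.619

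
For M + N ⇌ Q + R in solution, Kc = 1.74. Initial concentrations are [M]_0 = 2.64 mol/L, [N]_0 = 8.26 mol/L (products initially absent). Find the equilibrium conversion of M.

X = 0.829

Let X = conversion of M; extent ξ = 2.64·X mol/L.
Concentrations: [M] = 2.64 − 2.64X; [N] = 8.26 − 2.64X; [Q] = 2.64X; [R] = 2.64X.
Kc = [Q] [R] / ([M] [N]).
This equals 1.74 at X = 0.829 (the root in 0 < X < 1).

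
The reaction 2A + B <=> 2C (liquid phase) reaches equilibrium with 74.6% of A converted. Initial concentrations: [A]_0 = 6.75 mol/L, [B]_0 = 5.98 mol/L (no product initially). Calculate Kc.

Kc = 2.49 L/mol

Let X = conversion of A.
Concentrations: [A] = 6.75 − 6.75X; [B] = 5.98 − 3.38X; [C] = 6.75X.
At X = 0.746: [A] = 1.71, [B] = 3.46, [C] = 5.04.
Kc = [C]^2 / ([A]^2 [B]) = 2.49 L/mol.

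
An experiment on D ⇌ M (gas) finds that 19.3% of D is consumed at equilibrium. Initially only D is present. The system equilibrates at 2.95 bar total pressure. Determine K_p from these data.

K_p = 0.239

Basis: 1 mol D initially; let X = conversion of D. Extent ξ = X.
Species balance: n_D = 1 − X; n_M = X.
Since Δν = 0, n_T = 1 throughout.
At X = 0.193: n_D = 0.807, n_M = 0.193, n_T = 1.
p_i = (n_i/n_T)·P. K_p = p_M / (p_D) = 0.239.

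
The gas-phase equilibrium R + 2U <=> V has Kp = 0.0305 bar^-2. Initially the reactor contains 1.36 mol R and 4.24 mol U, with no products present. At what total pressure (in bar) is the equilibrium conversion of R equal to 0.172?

P = 3.55 bar

Basis: 1.36 mol R initially; let X = conversion of R. Extent ξ = 1.36X.
At extent ξ: n_R = 1.36 − 1.36X; n_U = 4.24 − 2.72X; n_V = 1.36X.
n_T = Σnᵢ = 5.6 − 2.72X.
Kp = p_V / (p_R p_U^2) with p_i = (n_i/n_T)·P.
At X = 0.172: the mole-fraction product g(X) = Π y_i^ν_i = 0.3845. Since Kp = g(X)·P^{-2}, P = (g/Kp)^(1/2) = (0.3845/0.0305)^(1/2) = 3.55 bar.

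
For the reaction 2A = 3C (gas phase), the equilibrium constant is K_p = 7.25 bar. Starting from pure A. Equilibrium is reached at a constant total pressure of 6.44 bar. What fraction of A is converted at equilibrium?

Take 1 mol A as basis and let X be its fractional conversion, so ξ = 0.5X.
At extent ξ: n_A = 1 − X; n_C = 1.5X.
n_T = Σnᵢ = 1 + 0.5X.
With p_i = (n_i/n_T)P, K_p = p_C^3 / (p_A^2).
Setting this equal to 7.25 bar and taking the physical root (0 < X < 1) gives X = 0.481.

X = 0.481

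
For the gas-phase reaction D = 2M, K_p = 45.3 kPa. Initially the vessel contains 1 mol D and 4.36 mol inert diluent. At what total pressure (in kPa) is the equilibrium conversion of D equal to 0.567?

Take 1 mol D as basis and let X be its fractional conversion, so ξ = X.
Moles: n_D = 1 − X; n_M = 2X; n_I = 4.36 (inert).
n_T = Σnᵢ = 5.36 + X.
K_p = p_M^2 / (p_D) with p_i = (n_i/n_T)·P.
At X = 0.567: the mole-fraction product g(X) = Π y_i^ν_i = 0.5011. Since K_p = g(X)·P^{1}, P = (K_p/g)^(1/1) = (45.3/0.5011)^(1/1) = 90.4 kPa.

P = 90.4 kPa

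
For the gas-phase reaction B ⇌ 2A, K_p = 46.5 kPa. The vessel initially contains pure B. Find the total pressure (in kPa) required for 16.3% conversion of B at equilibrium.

Let X = conversion of B (basis 1 mol B); extent of reaction ξ = X.
Species balance: n_B = 1 − X; n_A = 2X.
Summing: n_T = 1 + X.
K_p = p_A^2 / (p_B) with p_i = (n_i/n_T)·P.
At X = 0.163: the mole-fraction product g(X) = Π y_i^ν_i = 0.1092. Since K_p = g(X)·P^{1}, P = (K_p/g)^(1/1) = (46.5/0.1092)^(1/1) = 426 kPa.

P = 426 kPa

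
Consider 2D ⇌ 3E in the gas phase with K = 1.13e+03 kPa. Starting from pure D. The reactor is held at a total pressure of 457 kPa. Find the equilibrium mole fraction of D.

y_D = 0.341

Take 1 mol D as basis and let X be its fractional conversion, so ξ = 0.5X.
Moles: n_D = 1 − X; n_E = 1.5X.
Total moles n_T = 1 + 0.5X.
With p_i = (n_i/n_T)P, K = p_E^3 / (p_D^2).
Setting this equal to 1.13e+03 kPa and taking the physical root (0 < X < 1) gives X = 0.563.
Then n_D = 0.437, n_T = 1.28, so y_D = 0.341.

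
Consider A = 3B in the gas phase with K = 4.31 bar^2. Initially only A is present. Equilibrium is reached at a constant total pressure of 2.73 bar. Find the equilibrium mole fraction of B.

y_B = 0.609

Basis: 1 mol A initially; let X = conversion of A. Extent ξ = X.
At extent ξ: n_A = 1 − X; n_B = 3X.
n_T = Σnᵢ = 1 + 2X.
Mole fractions y_i = n_i/n_T; K = p_B^3 / (p_A) with p_i = y_i·P.
This yields a degree-3 equation in X; solving on (0,1), X = 0.342.
Then n_B = 1.03, n_T = 1.68, so y_B = 0.609.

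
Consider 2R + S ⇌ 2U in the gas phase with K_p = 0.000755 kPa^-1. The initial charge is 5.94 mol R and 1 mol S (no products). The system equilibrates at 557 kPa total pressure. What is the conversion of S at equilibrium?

Let X = conversion of S (basis 1 mol S); extent of reaction ξ = X.
At extent ξ: n_R = 5.94 − 2X; n_S = 1 − X; n_U = 2X.
Summing: n_T = 6.94 − X.
y_i = n_i/n_T, p_i = y_i·P. K_p = p_U^2 / (p_R^2 p_S).
Setting this equal to 0.000755 kPa^-1 and taking the physical root (0 < X < 1) gives X = 0.466.

X = 0.466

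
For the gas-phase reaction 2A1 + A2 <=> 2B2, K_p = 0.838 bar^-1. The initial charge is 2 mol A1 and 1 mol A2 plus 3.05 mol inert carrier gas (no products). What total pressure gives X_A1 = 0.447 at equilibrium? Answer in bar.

Basis: 2 mol A1 initially; let X = conversion of A1. Extent ξ = X.
Species balance: n_A1 = 2 − 2X; n_A2 = 1 − X; n_B2 = 2X; n_I = 3.05 (inert).
n_T = Σnᵢ = 6.05 − X.
K_p = p_B2^2 / (p_A1^2 p_A2) with p_i = (n_i/n_T)·P.
At X = 0.447: the mole-fraction product g(X) = Π y_i^ν_i = 6.62. Since K_p = g(X)·P^{-1}, P = (g/K_p)^(1/1) = (6.62/0.838)^(1/1) = 7.9 bar.

P = 7.9 bar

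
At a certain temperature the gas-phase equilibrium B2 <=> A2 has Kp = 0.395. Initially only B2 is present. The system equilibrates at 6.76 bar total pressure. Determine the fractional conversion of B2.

Take 1 mol B2 as basis and let X be its fractional conversion, so ξ = X.
Mole table: n_B2 = 1 − X; n_A2 = X.
Total moles n_T = 1 (Δν = 0, constant).
y_i = n_i/n_T, p_i = y_i·P. Kp = p_A2 / (p_B2).
This yields a degree-1 equation in X; solving on (0,1), X = 0.283.

X = 0.283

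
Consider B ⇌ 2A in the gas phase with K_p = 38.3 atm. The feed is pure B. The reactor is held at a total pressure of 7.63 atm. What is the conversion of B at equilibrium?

Basis: 1 mol B initially; let X = conversion of B. Extent ξ = X.
Moles: n_B = 1 − X; n_A = 2X.
n_T = Σnᵢ = 1 + X.
y_i = n_i/n_T, p_i = y_i·P. K_p = p_A^2 / (p_B).
Substituting and setting equal to 38.3 atm gives a polynomial in X; the root in (0,1) is X = 0.746.

X = 0.746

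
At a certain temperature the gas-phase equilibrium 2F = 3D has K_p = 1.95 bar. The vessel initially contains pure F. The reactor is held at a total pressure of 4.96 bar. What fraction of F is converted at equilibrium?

Take 1 mol F as basis and let X be its fractional conversion, so ξ = 0.5X.
Species balance: n_F = 1 − X; n_D = 1.5X.
n_T = Σnᵢ = 1 + 0.5X.
y_i = n_i/n_T, p_i = y_i·P. K_p = p_D^3 / (p_F^2).
Equating to 1.95 bar and solving on 0 < X < 1: X = 0.377.

X = 0.377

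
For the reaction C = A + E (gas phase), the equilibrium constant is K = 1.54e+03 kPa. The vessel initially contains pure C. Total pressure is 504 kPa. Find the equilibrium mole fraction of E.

Let X = conversion of C (basis 1 mol C); extent of reaction ξ = X.
At extent ξ: n_C = 1 − X; n_A = X; n_E = X.
n_T = Σnᵢ = 1 + X.
With p_i = (n_i/n_T)P, K = p_A p_E / (p_C).
Substituting and setting equal to 1.54e+03 kPa gives a polynomial in X; the root in (0,1) is X = 0.868.
Then n_E = 0.868, n_T = 1.87, so y_E = 0.465.

y_E = 0.465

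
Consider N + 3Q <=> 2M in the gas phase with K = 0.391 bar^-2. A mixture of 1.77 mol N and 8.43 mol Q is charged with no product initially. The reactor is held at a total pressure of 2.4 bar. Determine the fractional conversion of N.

Take 1.77 mol N as basis and let X be its fractional conversion, so ξ = 1.77X.
Species balance: n_N = 1.77 − 1.77X; n_Q = 8.43 − 5.31X; n_M = 3.54X.
Total moles n_T = 10.2 − 3.54X.
Mole fractions y_i = n_i/n_T; K = p_M^2 / (p_N p_Q^3) with p_i = y_i·P.
Equating to 0.391 bar^-2 and solving on 0 < X < 1: X = 0.569.

X = 0.569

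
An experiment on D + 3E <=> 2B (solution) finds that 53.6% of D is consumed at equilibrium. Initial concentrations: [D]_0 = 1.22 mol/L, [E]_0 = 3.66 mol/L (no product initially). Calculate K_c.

Let X = conversion of D.
Concentrations: [D] = 1.22 − 1.22X; [E] = 3.66 − 3.66X; [B] = 2.44X.
At X = 0.536: [D] = 0.566, [E] = 1.7, [B] = 1.31.
K_c = [B]^2 / ([D] [E]^3) = 0.617 (mol/L)^-2.

K_c = 0.617 (mol/L)^-2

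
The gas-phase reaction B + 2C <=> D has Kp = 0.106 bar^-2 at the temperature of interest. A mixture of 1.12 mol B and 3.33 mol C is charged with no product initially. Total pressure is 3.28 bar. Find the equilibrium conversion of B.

X = 0.354

Let X = conversion of B (basis 1.12 mol B); extent of reaction ξ = 1.12X.
Moles: n_B = 1.12 − 1.12X; n_C = 3.33 − 2.24X; n_D = 1.12X.
n_T = Σnᵢ = 4.45 − 2.24X.
y_i = n_i/n_T, p_i = y_i·P. Kp = p_D / (p_B p_C^2).
Substituting and setting equal to 0.106 bar^-2 gives a polynomial in X; the root in (0,1) is X = 0.354.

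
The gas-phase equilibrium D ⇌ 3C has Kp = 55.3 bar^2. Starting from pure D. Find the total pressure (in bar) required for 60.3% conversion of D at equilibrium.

Let X = conversion of D (basis 1 mol D); extent of reaction ξ = X.
Species balance: n_D = 1 − X; n_C = 3X.
Total moles n_T = 1 + 2X.
Kp = p_C^3 / (p_D) with p_i = (n_i/n_T)·P.
At X = 0.603: the mole-fraction product g(X) = Π y_i^ν_i = 3.064. Since Kp = g(X)·P^{2}, P = (Kp/g)^(1/2) = (55.3/3.064)^(1/2) = 4.25 bar.

P = 4.25 bar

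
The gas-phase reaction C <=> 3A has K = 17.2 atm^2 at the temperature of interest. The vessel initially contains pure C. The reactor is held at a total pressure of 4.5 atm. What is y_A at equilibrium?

Let X = conversion of C (basis 1 mol C); extent of reaction ξ = X.
Mole table: n_C = 1 − X; n_A = 3X.
Total moles n_T = 1 + 2X.
With p_i = (n_i/n_T)P, K = p_A^3 / (p_C).
Equating to 17.2 atm^2 and solving on 0 < X < 1: X = 0.393.
Then n_A = 1.18, n_T = 1.79, so y_A = 0.661.

y_A = 0.661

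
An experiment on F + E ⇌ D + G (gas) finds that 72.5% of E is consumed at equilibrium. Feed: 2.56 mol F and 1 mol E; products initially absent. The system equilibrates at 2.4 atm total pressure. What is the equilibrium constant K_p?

K_p = 1.04

Let X = conversion of E (basis 1 mol E); extent of reaction ξ = X.
Moles: n_F = 2.56 − X; n_E = 1 − X; n_D = X; n_G = X.
Since Δν = 0, n_T = 3.56 throughout.
At X = 0.725: n_F = 1.83, n_E = 0.275, n_D = 0.725, n_G = 0.725, n_T = 3.56.
p_i = (n_i/n_T)·P. K_p = p_D p_G / (p_F p_E) = 1.04.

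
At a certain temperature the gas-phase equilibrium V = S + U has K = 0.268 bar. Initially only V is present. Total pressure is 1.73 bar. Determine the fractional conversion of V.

X = 0.366

Basis: 1 mol V initially; let X = conversion of V. Extent ξ = X.
At extent ξ: n_V = 1 − X; n_S = X; n_U = X.
Summing: n_T = 1 + X.
With p_i = (n_i/n_T)P, K = p_S p_U / (p_V).
Substituting and setting equal to 0.268 bar gives a polynomial in X; the root in (0,1) is X = 0.366.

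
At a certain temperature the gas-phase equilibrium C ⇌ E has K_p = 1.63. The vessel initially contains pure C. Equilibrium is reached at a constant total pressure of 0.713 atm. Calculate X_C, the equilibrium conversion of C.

Let X = conversion of C (basis 1 mol C); extent of reaction ξ = X.
Mole table: n_C = 1 − X; n_E = X.
n_T stays at 1 (no change in mole number).
With p_i = (n_i/n_T)P, K_p = p_E / (p_C).
Setting this equal to 1.63 and taking the physical root (0 < X < 1) gives X = 0.620.

X = 0.620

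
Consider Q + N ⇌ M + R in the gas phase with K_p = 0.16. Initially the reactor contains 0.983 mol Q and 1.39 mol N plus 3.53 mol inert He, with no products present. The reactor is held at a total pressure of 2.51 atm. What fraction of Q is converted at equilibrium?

X = 0.338

Let X = conversion of Q (basis 0.983 mol Q); extent of reaction ξ = 0.983X.
At extent ξ: n_Q = 0.983 − 0.983X; n_N = 1.39 − 0.983X; n_M = 0.983X; n_R = 0.983X; n_I = 3.53 (inert).
Since Δν = 0, n_T = 5.9 throughout.
With p_i = (n_i/n_T)P, K_p = p_M p_R / (p_Q p_N).
This yields a degree-2 equation in X; solving on (0,1), X = 0.338.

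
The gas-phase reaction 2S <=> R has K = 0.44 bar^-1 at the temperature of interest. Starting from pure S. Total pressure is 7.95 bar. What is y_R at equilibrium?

Basis: 1 mol S initially; let X = conversion of S. Extent ξ = 0.5X.
Moles: n_S = 1 − X; n_R = 0.5X.
Summing: n_T = 1 − 0.5X.
With p_i = (n_i/n_T)P, K = p_R / (p_S^2).
Substituting and setting equal to 0.44 bar^-1 gives a polynomial in X; the root in (0,1) is X = 0.742.
Then n_R = 0.371, n_T = 0.629, so y_R = 0.589.

y_R = 0.589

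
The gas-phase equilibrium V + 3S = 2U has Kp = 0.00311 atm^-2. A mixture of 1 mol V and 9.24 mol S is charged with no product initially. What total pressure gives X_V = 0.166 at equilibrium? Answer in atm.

Basis: 1 mol V initially; let X = conversion of V. Extent ξ = X.
Species balance: n_V = 1 − X; n_S = 9.24 − 3X; n_U = 2X.
n_T = Σnᵢ = 10.2 − 2X.
Kp = p_U^2 / (p_V p_S^3) with p_i = (n_i/n_T)·P.
At X = 0.166: the mole-fraction product g(X) = Π y_i^ν_i = 0.01942. Since Kp = g(X)·P^{-2}, P = (g/Kp)^(1/2) = (0.01942/0.00311)^(1/2) = 2.5 atm.

P = 2.5 atm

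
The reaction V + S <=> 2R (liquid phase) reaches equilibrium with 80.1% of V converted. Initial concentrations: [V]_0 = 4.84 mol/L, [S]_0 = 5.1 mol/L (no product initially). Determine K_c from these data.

K_c = 51

Let X = conversion of V.
Concentrations: [V] = 4.84 − 4.84X; [S] = 5.1 − 4.84X; [R] = 9.68X.
At X = 0.801: [V] = 0.963, [S] = 1.22, [R] = 7.75.
K_c = [R]^2 / ([V] [S]) = 51.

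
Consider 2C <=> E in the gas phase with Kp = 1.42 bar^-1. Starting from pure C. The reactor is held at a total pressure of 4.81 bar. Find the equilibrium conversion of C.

X = 0.812

Take 1 mol C as basis and let X be its fractional conversion, so ξ = 0.5X.
Species balance: n_C = 1 − X; n_E = 0.5X.
Total moles n_T = 1 − 0.5X.
Mole fractions y_i = n_i/n_T; Kp = p_E / (p_C^2) with p_i = y_i·P.
Setting this equal to 1.42 bar^-1 and taking the physical root (0 < X < 1) gives X = 0.812.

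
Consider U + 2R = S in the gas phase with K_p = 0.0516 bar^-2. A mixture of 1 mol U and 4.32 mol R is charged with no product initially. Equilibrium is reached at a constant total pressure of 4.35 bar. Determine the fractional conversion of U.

Let X = conversion of U (basis 1 mol U); extent of reaction ξ = X.
At extent ξ: n_U = 1 − X; n_R = 4.32 − 2X; n_S = X.
Total moles n_T = 5.32 − 2X.
With p_i = (n_i/n_T)P, K_p = p_S / (p_U p_R^2).
This yields a degree-3 equation in X; solving on (0,1), X = 0.373.

X = 0.373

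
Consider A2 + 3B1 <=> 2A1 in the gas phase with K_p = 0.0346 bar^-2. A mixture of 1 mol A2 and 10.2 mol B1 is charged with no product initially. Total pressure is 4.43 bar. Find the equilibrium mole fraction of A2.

Basis: 1 mol A2 initially; let X = conversion of A2. Extent ξ = X.
At extent ξ: n_A2 = 1 − X; n_B1 = 10.2 − 3X; n_A1 = 2X.
Summing: n_T = 11.2 − 2X.
With p_i = (n_i/n_T)P, K_p = p_A1^2 / (p_A2 p_B1^3).
Equating to 0.0346 bar^-2 and solving on 0 < X < 1: X = 0.617.
Then n_A2 = 0.383, n_T = 9.97, so y_A2 = 0.038.

y_A2 = 0.038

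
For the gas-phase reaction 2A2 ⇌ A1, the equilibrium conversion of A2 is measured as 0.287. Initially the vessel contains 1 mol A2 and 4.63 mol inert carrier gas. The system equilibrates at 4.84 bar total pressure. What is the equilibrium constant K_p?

Let X = conversion of A2 (basis 1 mol A2); extent of reaction ξ = 0.5X.
Mole table: n_A2 = 1 − X; n_A1 = 0.5X; n_I = 4.63 (inert).
Total moles n_T = 5.63 − 0.5X.
At X = 0.287: n_A2 = 0.713, n_A1 = 0.143, n_T = 5.49.
p_i = (n_i/n_T)·P. K_p = p_A1 / (p_A2^2) = 0.32 bar^-1.

K_p = 0.32 bar^-1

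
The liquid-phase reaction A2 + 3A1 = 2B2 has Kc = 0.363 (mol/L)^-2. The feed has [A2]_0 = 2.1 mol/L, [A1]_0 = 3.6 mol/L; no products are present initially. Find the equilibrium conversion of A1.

Let X = conversion of A1; extent ξ = 3.6X/3 mol/L.
Concentrations: [A2] = 2.1 − 1.2X; [A1] = 3.6 − 3.6X; [B2] = 2.4X.
Kc = [B2]^2 / ([A2] [A1]^3).
Solving Kc = 0.363 for X ∈ (0,1): X = 0.572.

X = 0.572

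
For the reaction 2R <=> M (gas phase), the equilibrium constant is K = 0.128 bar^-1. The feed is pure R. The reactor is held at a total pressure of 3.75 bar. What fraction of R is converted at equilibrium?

Basis: 1 mol R initially; let X = conversion of R. Extent ξ = 0.5X.
Species balance: n_R = 1 − X; n_M = 0.5X.
n_T = Σnᵢ = 1 − 0.5X.
y_i = n_i/n_T, p_i = y_i·P. K = p_M / (p_R^2).
Equating to 0.128 bar^-1 and solving on 0 < X < 1: X = 0.415.

X = 0.415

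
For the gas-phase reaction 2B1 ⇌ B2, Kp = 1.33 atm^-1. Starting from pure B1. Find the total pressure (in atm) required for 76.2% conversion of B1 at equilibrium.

Take 1 mol B1 as basis and let X be its fractional conversion, so ξ = 0.5X.
At extent ξ: n_B1 = 1 − X; n_B2 = 0.5X.
Summing: n_T = 1 − 0.5X.
Kp = p_B2 / (p_B1^2) with p_i = (n_i/n_T)·P.
At X = 0.762: the mole-fraction product g(X) = Π y_i^ν_i = 4.164. Since Kp = g(X)·P^{-1}, P = (g/Kp)^(1/1) = (4.164/1.33)^(1/1) = 3.13 atm.

P = 3.13 atm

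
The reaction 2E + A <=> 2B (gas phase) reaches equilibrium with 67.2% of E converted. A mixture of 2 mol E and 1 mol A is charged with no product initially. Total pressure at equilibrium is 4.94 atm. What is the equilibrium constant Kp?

Kp = 6.03 atm^-1

Take 2 mol E as basis and let X be its fractional conversion, so ξ = X.
Species balance: n_E = 2 − 2X; n_A = 1 − X; n_B = 2X.
Summing: n_T = 3 − X.
At X = 0.672: n_E = 0.656, n_A = 0.328, n_B = 1.34, n_T = 2.33.
p_i = (n_i/n_T)·P. Kp = p_B^2 / (p_E^2 p_A) = 6.03 atm^-1.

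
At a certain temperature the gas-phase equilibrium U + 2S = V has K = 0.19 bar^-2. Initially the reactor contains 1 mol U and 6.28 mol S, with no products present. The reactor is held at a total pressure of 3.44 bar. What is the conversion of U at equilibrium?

Take 1 mol U as basis and let X be its fractional conversion, so ξ = X.
Mole table: n_U = 1 − X; n_S = 6.28 − 2X; n_V = X.
n_T = Σnᵢ = 7.28 − 2X.
Mole fractions y_i = n_i/n_T; K = p_V / (p_U p_S^2) with p_i = y_i·P.
This yields a degree-3 equation in X; solving on (0,1), X = 0.611.

X = 0.611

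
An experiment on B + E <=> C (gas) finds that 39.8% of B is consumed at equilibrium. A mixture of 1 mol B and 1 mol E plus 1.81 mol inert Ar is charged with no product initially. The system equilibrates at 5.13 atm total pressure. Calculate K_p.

K_p = 0.73 atm^-1

Basis: 1 mol B initially; let X = conversion of B. Extent ξ = X.
At extent ξ: n_B = 1 − X; n_E = 1 − X; n_C = X; n_I = 1.81 (inert).
Total moles n_T = 3.81 − X.
At X = 0.398: n_B = 0.602, n_E = 0.602, n_C = 0.398, n_T = 3.41.
p_i = (n_i/n_T)·P. K_p = p_C / (p_B p_E) = 0.73 atm^-1.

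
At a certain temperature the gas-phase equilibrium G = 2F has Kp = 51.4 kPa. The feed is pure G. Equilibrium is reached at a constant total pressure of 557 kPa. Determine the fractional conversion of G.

Let X = conversion of G (basis 1 mol G); extent of reaction ξ = X.
Species balance: n_G = 1 − X; n_F = 2X.
n_T = Σnᵢ = 1 + X.
With p_i = (n_i/n_T)P, Kp = p_F^2 / (p_G).
Setting this equal to 51.4 kPa and taking the physical root (0 < X < 1) gives X = 0.150.

X = 0.150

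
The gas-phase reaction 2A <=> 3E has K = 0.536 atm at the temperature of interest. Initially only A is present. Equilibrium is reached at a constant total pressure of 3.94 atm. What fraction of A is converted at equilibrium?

X = 0.286

Take 1 mol A as basis and let X be its fractional conversion, so ξ = 0.5X.
Mole table: n_A = 1 − X; n_E = 1.5X.
n_T = Σnᵢ = 1 + 0.5X.
With p_i = (n_i/n_T)P, K = p_E^3 / (p_A^2).
Substituting and setting equal to 0.536 atm gives a polynomial in X; the root in (0,1) is X = 0.286.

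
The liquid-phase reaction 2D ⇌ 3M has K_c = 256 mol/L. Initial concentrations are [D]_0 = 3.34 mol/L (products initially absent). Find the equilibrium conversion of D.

X = 0.839

Let X = conversion of D; extent ξ = 3.34X/2 mol/L.
Concentrations: [D] = 3.34 − 3.34X; [M] = 5.01X.
K_c = [M]^3 / ([D]^2).
This equals 256 at X = 0.839 (the root in 0 < X < 1).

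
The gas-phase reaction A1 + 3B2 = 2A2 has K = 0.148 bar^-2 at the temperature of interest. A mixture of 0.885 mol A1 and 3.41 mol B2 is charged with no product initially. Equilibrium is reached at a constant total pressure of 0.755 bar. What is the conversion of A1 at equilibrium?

X = 0.177

Let X = conversion of A1 (basis 0.885 mol A1); extent of reaction ξ = 0.885X.
Mole table: n_A1 = 0.885 − 0.885X; n_B2 = 3.41 − 2.66X; n_A2 = 1.77X.
n_T = Σnᵢ = 4.29 − 1.77X.
y_i = n_i/n_T, p_i = y_i·P. K = p_A2^2 / (p_A1 p_B2^3).
Setting this equal to 0.148 bar^-2 and taking the physical root (0 < X < 1) gives X = 0.177.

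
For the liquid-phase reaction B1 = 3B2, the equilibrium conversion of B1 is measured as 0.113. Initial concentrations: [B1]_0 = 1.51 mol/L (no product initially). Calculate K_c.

Let X = conversion of B1.
Concentrations: [B1] = 1.51 − 1.51X; [B2] = 4.53X.
At X = 0.113: [B1] = 1.34, [B2] = 0.512.
K_c = [B2]^3 / ([B1]) = 0.1 (mol/L)^2.

K_c = 0.1 (mol/L)^2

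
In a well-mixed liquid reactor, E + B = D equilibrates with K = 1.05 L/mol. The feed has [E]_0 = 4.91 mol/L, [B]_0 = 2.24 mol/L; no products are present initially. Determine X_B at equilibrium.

Let X = conversion of B; extent ξ = 2.24·X mol/L.
Concentrations: [E] = 4.91 − 2.24X; [B] = 2.24 − 2.24X; [D] = 2.24X.
K = [D] / ([E] [B]).
Setting equal to 1.05 and solving for X on (0,1) gives X = 0.770.

X = 0.770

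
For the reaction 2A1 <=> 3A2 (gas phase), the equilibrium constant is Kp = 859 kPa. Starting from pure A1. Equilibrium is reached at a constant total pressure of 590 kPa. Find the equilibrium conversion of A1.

X = 0.508

Take 1 mol A1 as basis and let X be its fractional conversion, so ξ = 0.5X.
Mole table: n_A1 = 1 − X; n_A2 = 1.5X.
Total moles n_T = 1 + 0.5X.
With p_i = (n_i/n_T)P, Kp = p_A2^3 / (p_A1^2).
This yields a degree-3 equation in X; solving on (0,1), X = 0.508.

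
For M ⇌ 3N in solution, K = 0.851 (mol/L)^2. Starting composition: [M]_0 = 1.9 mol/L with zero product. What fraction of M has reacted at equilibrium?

Let X = conversion of M; extent ξ = 1.9·X mol/L.
Concentrations: [M] = 1.9 − 1.9X; [N] = 5.7X.
K = [N]^3 / ([M]).
Setting equal to 0.851 and solving for X on (0,1) gives X = 0.192.

X = 0.192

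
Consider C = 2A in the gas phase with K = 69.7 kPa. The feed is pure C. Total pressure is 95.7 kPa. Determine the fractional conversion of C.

Let X = conversion of C (basis 1 mol C); extent of reaction ξ = X.
Mole table: n_C = 1 − X; n_A = 2X.
Total moles n_T = 1 + X.
Mole fractions y_i = n_i/n_T; K = p_A^2 / (p_C) with p_i = y_i·P.
Substituting and setting equal to 69.7 kPa gives a polynomial in X; the root in (0,1) is X = 0.392.

X = 0.392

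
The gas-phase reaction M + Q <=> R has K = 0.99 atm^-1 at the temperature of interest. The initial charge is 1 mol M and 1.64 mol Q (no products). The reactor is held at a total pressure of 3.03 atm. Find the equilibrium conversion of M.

Basis: 1 mol M initially; let X = conversion of M. Extent ξ = X.
Moles: n_M = 1 − X; n_Q = 1.64 − X; n_R = X.
Total moles n_T = 2.64 − X.
y_i = n_i/n_T, p_i = y_i·P. K = p_R / (p_M p_Q).
Setting this equal to 0.99 atm^-1 and taking the physical root (0 < X < 1) gives X = 0.604.

X = 0.604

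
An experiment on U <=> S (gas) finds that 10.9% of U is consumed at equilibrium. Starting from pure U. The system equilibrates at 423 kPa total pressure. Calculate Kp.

Basis: 1 mol U initially; let X = conversion of U. Extent ξ = X.
Moles: n_U = 1 − X; n_S = X.
Total moles n_T = 1 (Δν = 0, constant).
At X = 0.109: n_U = 0.891, n_S = 0.109, n_T = 1.
p_i = (n_i/n_T)·P. Kp = p_S / (p_U) = 0.122.

Kp = 0.122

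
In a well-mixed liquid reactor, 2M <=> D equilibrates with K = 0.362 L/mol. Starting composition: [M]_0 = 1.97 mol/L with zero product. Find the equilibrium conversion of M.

Let X = conversion of M; extent ξ = 1.97X/2 mol/L.
Concentrations: [M] = 1.97 − 1.97X; [D] = 0.985X.
K = [D] / ([M]^2).
This equals 0.362 at X = 0.443 (the root in 0 < X < 1).

X = 0.443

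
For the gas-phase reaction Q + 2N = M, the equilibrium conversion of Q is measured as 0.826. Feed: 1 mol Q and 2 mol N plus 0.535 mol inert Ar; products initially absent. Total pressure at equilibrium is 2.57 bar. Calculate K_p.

K_p = 21 bar^-2

Let X = conversion of Q (basis 1 mol Q); extent of reaction ξ = X.
Mole table: n_Q = 1 − X; n_N = 2 − 2X; n_M = X; n_I = 0.535 (inert).
n_T = Σnᵢ = 3.54 − 2X.
At X = 0.826: n_Q = 0.174, n_N = 0.348, n_M = 0.826, n_T = 1.88.
p_i = (n_i/n_T)·P. K_p = p_M / (p_Q p_N^2) = 21 bar^-2.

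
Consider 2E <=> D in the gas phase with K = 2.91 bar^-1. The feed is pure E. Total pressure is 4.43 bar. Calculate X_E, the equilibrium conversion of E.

Let X = conversion of E (basis 1 mol E); extent of reaction ξ = 0.5X.
At extent ξ: n_E = 1 − X; n_D = 0.5X.
Total moles n_T = 1 − 0.5X.
y_i = n_i/n_T, p_i = y_i·P. K = p_D / (p_E^2).
Equating to 2.91 bar^-1 and solving on 0 < X < 1: X = 0.862.

X = 0.862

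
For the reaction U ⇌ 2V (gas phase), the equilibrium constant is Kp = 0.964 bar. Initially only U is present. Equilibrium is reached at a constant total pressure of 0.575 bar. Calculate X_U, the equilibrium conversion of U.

X = 0.543

Basis: 1 mol U initially; let X = conversion of U. Extent ξ = X.
Moles: n_U = 1 − X; n_V = 2X.
Summing: n_T = 1 + X.
y_i = n_i/n_T, p_i = y_i·P. Kp = p_V^2 / (p_U).
Substituting and setting equal to 0.964 bar gives a polynomial in X; the root in (0,1) is X = 0.543.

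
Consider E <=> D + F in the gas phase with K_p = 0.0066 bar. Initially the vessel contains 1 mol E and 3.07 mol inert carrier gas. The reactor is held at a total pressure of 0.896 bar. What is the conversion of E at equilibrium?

Let X = conversion of E (basis 1 mol E); extent of reaction ξ = X.
Species balance: n_E = 1 − X; n_D = X; n_F = X; n_I = 3.07 (inert).
n_T = Σnᵢ = 4.07 + X.
Mole fractions y_i = n_i/n_T; K_p = p_D p_F / (p_E) with p_i = y_i·P.
Equating to 0.0066 bar and solving on 0 < X < 1: X = 0.162.

X = 0.162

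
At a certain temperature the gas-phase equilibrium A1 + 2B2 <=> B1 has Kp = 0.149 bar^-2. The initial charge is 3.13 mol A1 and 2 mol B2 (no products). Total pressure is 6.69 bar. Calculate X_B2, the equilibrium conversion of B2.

Basis: 2 mol B2 initially; let X = conversion of B2. Extent ξ = X.
Moles: n_A1 = 3.13 − X; n_B2 = 2 − 2X; n_B1 = X.
Total moles n_T = 5.13 − 2X.
y_i = n_i/n_T, p_i = y_i·P. Kp = p_B1 / (p_A1 p_B2^2).
Substituting and setting equal to 0.149 bar^-2 gives a polynomial in X; the root in (0,1) is X = 0.625.

X = 0.625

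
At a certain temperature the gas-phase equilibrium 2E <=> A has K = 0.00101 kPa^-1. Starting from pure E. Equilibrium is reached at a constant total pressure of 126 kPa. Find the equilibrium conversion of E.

Let X = conversion of E (basis 1 mol E); extent of reaction ξ = 0.5X.
Species balance: n_E = 1 − X; n_A = 0.5X.
Summing: n_T = 1 − 0.5X.
y_i = n_i/n_T, p_i = y_i·P. K = p_A / (p_E^2).
This yields a degree-2 equation in X; solving on (0,1), X = 0.186.

X = 0.186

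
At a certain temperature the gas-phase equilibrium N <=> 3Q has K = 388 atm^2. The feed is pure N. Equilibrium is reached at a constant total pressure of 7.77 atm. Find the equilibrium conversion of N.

Take 1 mol N as basis and let X be its fractional conversion, so ξ = X.
Species balance: n_N = 1 − X; n_Q = 3X.
Summing: n_T = 1 + 2X.
With p_i = (n_i/n_T)P, K = p_Q^3 / (p_N).
This yields a degree-3 equation in X; solving on (0,1), X = 0.730.

X = 0.730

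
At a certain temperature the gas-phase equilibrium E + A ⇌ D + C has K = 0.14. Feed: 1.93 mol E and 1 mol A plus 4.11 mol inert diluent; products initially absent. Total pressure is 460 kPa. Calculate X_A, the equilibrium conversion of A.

X = 0.371

Let X = conversion of A (basis 1 mol A); extent of reaction ξ = X.
At extent ξ: n_E = 1.93 − X; n_A = 1 − X; n_D = X; n_C = X; n_I = 4.11 (inert).
n_T stays at 7.04 (no change in mole number).
With p_i = (n_i/n_T)P, K = p_D p_C / (p_E p_A).
This yields a degree-2 equation in X; solving on (0,1), X = 0.371.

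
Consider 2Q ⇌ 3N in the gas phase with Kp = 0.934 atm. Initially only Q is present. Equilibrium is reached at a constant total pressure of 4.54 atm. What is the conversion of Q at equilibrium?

X = 0.320

Take 1 mol Q as basis and let X be its fractional conversion, so ξ = 0.5X.
Moles: n_Q = 1 − X; n_N = 1.5X.
Summing: n_T = 1 + 0.5X.
y_i = n_i/n_T, p_i = y_i·P. Kp = p_N^3 / (p_Q^2).
This yields a degree-3 equation in X; solving on (0,1), X = 0.320.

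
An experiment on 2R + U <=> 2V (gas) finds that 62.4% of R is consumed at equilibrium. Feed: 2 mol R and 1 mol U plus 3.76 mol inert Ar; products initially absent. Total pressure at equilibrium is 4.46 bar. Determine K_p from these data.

Basis: 2 mol R initially; let X = conversion of R. Extent ξ = X.
Species balance: n_R = 2 − 2X; n_U = 1 − X; n_V = 2X; n_I = 3.76 (inert).
Total moles n_T = 6.76 − X.
At X = 0.624: n_R = 0.752, n_U = 0.376, n_V = 1.25, n_T = 6.14.
p_i = (n_i/n_T)·P. K_p = p_V^2 / (p_R^2 p_U) = 10.1 bar^-1.

K_p = 10.1 bar^-1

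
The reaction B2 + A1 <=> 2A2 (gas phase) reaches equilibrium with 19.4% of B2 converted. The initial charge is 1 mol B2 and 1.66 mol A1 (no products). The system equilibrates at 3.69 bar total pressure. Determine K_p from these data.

Take 1 mol B2 as basis and let X be its fractional conversion, so ξ = X.
Mole table: n_B2 = 1 − X; n_A1 = 1.66 − X; n_A2 = 2X.
Since Δν = 0, n_T = 2.66 throughout.
At X = 0.194: n_B2 = 0.806, n_A1 = 1.47, n_A2 = 0.388, n_T = 2.66.
p_i = (n_i/n_T)·P. K_p = p_A2^2 / (p_B2 p_A1) = 0.127.

K_p = 0.127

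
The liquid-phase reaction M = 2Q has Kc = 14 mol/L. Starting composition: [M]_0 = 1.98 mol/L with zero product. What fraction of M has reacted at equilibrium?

X = 0.713

Let X = conversion of M; extent ξ = 1.98·X mol/L.
Concentrations: [M] = 1.98 − 1.98X; [Q] = 3.96X.
Kc = [Q]^2 / ([M]).
Setting equal to 14 and solving for X on (0,1) gives X = 0.713.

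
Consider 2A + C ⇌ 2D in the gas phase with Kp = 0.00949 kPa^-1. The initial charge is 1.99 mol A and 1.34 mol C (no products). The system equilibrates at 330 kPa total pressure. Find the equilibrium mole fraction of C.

y_C = 0.299

Let X = conversion of A (basis 1.99 mol A); extent of reaction ξ = 0.995X.
Species balance: n_A = 1.99 − 1.99X; n_C = 1.34 − 0.995X; n_D = 1.99X.
n_T = Σnᵢ = 3.33 − 0.995X.
Mole fractions y_i = n_i/n_T; Kp = p_D^2 / (p_A^2 p_C) with p_i = y_i·P.
Equating to 0.00949 kPa^-1 and solving on 0 < X < 1: X = 0.492.
Then n_C = 0.851, n_T = 2.84, so y_C = 0.299.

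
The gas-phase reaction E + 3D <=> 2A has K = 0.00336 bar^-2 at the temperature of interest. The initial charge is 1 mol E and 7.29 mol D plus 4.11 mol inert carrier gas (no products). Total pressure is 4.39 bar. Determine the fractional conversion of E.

Take 1 mol E as basis and let X be its fractional conversion, so ξ = X.
At extent ξ: n_E = 1 − X; n_D = 7.29 − 3X; n_A = 2X; n_I = 4.11 (inert).
Total moles n_T = 12.4 − 2X.
With p_i = (n_i/n_T)P, K = p_A^2 / (p_E p_D^3).
This yields a degree-4 equation in X; solving on (0,1), X = 0.170.

X = 0.170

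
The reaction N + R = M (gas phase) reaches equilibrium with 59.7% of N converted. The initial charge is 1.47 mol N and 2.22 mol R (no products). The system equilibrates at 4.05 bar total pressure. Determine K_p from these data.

K_p = 0.766 bar^-1

Basis: 1.47 mol N initially; let X = conversion of N. Extent ξ = 1.47X.
Moles: n_N = 1.47 − 1.47X; n_R = 2.22 − 1.47X; n_M = 1.47X.
Summing: n_T = 3.69 − 1.47X.
At X = 0.597: n_N = 0.592, n_R = 1.34, n_M = 0.878, n_T = 2.81.
p_i = (n_i/n_T)·P. K_p = p_M / (p_N p_R) = 0.766 bar^-1.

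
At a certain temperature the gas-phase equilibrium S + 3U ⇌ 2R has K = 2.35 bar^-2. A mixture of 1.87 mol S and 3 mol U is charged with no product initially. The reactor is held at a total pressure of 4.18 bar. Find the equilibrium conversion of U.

X = 0.730

Basis: 3 mol U initially; let X = conversion of U. Extent ξ = X.
At extent ξ: n_S = 1.87 − X; n_U = 3 − 3X; n_R = 2X.
n_T = Σnᵢ = 4.87 − 2X.
Mole fractions y_i = n_i/n_T; K = p_R^2 / (p_S p_U^3) with p_i = y_i·P.
Equating to 2.35 bar^-2 and solving on 0 < X < 1: X = 0.730.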